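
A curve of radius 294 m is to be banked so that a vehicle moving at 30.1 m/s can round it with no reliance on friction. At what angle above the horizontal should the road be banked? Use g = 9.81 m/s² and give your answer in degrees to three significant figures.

17.4°

For a frictionless banked turn: horizontally N sinθ = mv²/r and vertically N cosθ = mg.
Dividing: tanθ = v²/(r g) = (30.1)²/(294 × 9.81) = 906.0/2884 = 0.3141.
θ = arctan(0.3141) = 17.44°.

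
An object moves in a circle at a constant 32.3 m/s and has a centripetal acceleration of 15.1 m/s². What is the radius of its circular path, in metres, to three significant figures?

a_c = v²/r ⇒ r = v²/a_c = (32.3)²/15.1 = 1043/15.1 = 69.09 m.

69.1 m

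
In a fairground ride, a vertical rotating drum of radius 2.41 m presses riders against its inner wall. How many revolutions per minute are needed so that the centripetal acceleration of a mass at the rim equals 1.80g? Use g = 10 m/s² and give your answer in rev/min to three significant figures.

26.1 rev/min

Require ω²r = 1.80g, so ω = √(1.80 × 10.0/2.41) = 2.733 rad/s.
In rev/min: ω × 60/(2π) = 2.733 × 60/(2π) = 26.10 rev/min.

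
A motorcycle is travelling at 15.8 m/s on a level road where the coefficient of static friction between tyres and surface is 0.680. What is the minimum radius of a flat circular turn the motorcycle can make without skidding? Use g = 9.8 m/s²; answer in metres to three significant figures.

At the limit, μ_s m g = m v²/r, so r_min = v²/(μ_s g) = (15.8)²/(0.680 × 9.8) = 249.6/6.664 = 37.46 m.

37.5 m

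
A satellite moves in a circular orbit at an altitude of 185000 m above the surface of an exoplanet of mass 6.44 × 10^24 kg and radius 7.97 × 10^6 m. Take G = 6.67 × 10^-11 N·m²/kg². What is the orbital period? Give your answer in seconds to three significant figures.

7060 s

r = R + h = 7.97 × 10^6 + 185000 = 8.155 × 10^6 m. Gravity provides the centripetal force: G M m / r² = m v² / r ⇒ v = √(GM/r) = 7258 m/s.
T = 2πr/v = 2π × 8.155 × 10^6 / 7258 = 7060 s.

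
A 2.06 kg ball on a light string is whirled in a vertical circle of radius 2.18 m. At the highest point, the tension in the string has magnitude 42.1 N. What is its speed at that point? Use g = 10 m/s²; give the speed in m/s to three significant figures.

At the top, T + mg = mv²/r, so v = √(r(T/m + g)) = √(2.18 × (42.1/2.06 + 10.0)) = √(2.18 × 30.44) = √66.35 = 8.146 m/s.

8.15 m/s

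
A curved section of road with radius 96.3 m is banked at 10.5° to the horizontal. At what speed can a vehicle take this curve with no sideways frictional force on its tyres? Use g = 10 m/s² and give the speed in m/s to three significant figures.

13.4 m/s

On a frictionless banked curve, N sinθ = mv²/r and N cosθ = mg, so tanθ = v²/(rg).
v = √(r g tanθ) = √(96.3 × 10.0 × tan 10.5°) = √(96.3 × 10.0 × 0.1853) = √178.5 = 13.36 m/s.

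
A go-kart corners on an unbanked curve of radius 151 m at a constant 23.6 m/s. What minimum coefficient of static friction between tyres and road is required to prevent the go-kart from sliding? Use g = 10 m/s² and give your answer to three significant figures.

0.369

Friction provides the centripetal force: μ_s m g = m v²/r, so μ_s = v²/(g r) = (23.60)²/(10.0 × 151) = 557.0/1510 = 0.3688.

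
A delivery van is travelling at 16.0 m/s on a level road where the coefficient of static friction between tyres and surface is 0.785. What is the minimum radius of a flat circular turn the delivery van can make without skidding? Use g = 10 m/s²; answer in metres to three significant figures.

32.6 m

At the limit, μ_s m g = m v²/r, so r_min = v²/(μ_s g) = (16.0)²/(0.785 × 10.0) = 256.0/7.850 = 32.61 m.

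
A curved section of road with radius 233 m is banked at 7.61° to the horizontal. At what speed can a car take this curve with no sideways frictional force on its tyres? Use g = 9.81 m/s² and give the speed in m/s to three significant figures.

17.5 m/s

On a frictionless banked curve, N sinθ = mv²/r and N cosθ = mg, so tanθ = v²/(rg).
v = √(r g tanθ) = √(233 × 9.81 × tan 7.61°) = √(233 × 9.81 × 0.1336) = √305.4 = 17.48 m/s.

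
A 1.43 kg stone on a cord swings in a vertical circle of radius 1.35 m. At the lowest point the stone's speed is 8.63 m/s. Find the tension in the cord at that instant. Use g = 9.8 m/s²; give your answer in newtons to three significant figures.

92.9 N

At the lowest point, T points up (toward the centre) and the weight mg points down (away from the centre), so the net inward force is T − mg = mv²/r.
T = m(v²/r + g) = 1.43 × ((8.63)²/1.35 + 9.8) = 1.43 × (55.17 + 9.8) = 1.43 × 64.97 = 92.90 N.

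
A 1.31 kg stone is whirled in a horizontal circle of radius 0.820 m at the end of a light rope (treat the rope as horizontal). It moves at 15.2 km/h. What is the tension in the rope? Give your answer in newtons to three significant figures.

v = 15.2 km/h = 15.2/3.6 = 4.222 m/s.
The tension is the only horizontal force, so it supplies the full centripetal force: T = m v²/r = 1.31 × (4.222)²/0.820 = 1.31 × 17.83/0.820 = 28.48 N.

28.5 N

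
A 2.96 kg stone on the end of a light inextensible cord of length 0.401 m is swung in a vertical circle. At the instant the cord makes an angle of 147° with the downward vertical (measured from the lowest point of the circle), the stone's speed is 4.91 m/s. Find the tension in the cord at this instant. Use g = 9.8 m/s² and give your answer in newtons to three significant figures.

154 N

Take the radial direction toward the centre of the circle as positive. The component of the weight along the string toward the centre is −mg cos φ (φ measured from the bottom), so Newton's second law along the string gives T − mg cos φ = m v²/r.
cos 147° = -0.8387, so T = m(v²/r + g cos φ) = 2.96 × ((4.91)²/0.401 + 9.8 × -0.8387) = 2.96 × (60.12 + (-8.219)) = 2.96 × 51.90 = 153.6 N.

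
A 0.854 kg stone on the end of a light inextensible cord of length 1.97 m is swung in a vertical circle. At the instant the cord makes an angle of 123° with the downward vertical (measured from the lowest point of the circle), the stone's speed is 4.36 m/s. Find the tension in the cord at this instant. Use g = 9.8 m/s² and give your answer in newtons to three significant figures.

3.68 N

Take the radial direction toward the centre of the circle as positive. The component of the weight along the string toward the centre is −mg cos φ (φ measured from the bottom), so Newton's second law along the string gives T − mg cos φ = m v²/r.
cos 123° = -0.5446, so T = m(v²/r + g cos φ) = 0.854 × ((4.36)²/1.97 + 9.8 × -0.5446) = 0.854 × (9.650 + (-5.337)) = 0.854 × 4.312 = 3.683 N.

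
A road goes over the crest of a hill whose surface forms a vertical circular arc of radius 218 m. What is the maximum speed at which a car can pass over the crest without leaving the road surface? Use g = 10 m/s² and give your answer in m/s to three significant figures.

At the crest the centre of the circle is below the car, so the net downward (centripetal) force is mg − N = mv²/r.
The car leaves the road when N → 0, giving v_max = √(g r) = √(10.0 × 218) = 46.69 m/s.

46.7 m/s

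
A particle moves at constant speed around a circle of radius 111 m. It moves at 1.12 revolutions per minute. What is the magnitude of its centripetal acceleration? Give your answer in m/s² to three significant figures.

1.53 m/s²

ω = 1.12 rev/min × 2π/60 = 0.1173 rad/s, so v = ωr = 0.1173 × 111 = 13.02 m/s.
a_c = v²/r = (13.02)²/111 = 169.5/111 = 1.527 m/s².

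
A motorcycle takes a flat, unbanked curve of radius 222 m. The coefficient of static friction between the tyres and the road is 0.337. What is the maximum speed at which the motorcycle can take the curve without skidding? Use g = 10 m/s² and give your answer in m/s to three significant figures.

27.4 m/s

Friction provides the centripetal force on a flat curve. At maximum speed it is at its limiting value: μ_s m g = m v²/r.
Mass cancels: v_max = √(μ_s g r) = √(0.337 × 10.0 × 222) = √748.1 = 27.35 m/s.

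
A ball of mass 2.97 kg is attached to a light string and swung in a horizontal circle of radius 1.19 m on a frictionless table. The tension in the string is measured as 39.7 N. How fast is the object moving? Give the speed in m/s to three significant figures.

3.99 m/s

T = m v²/r ⇒ v = √(T r / m) = √(39.7 × 1.19 / 2.97) = √15.91 = 3.988 m/s.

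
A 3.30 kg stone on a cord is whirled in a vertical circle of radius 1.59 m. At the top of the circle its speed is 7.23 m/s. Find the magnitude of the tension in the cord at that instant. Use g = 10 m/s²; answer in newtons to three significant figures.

At the top, both T and the weight mg point inward (toward the centre), so T + mg = mv²/r.
T = m(v²/r − g) = 3.30 × ((7.23)²/1.59 − 10.0) = 3.30 × (32.88 − 10.0) = 3.30 × 22.88 = 75.49 N.

75.5 N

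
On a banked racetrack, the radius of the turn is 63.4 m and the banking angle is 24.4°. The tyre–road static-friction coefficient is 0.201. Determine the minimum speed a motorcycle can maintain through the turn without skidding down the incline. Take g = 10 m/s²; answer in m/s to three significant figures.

At the minimum speed, friction acts up the slope at its limiting value f = μN. Radially (horizontal, toward centre): N sinθ − μN cosθ = mv²/r. Vertically: N cosθ + μN sinθ = mg.
Dividing: v² = r g (sinθ − μcosθ)/(cosθ + μsinθ).
sinθ − μcosθ = 0.4131 − 0.201×0.9107 = 0.2301; cosθ + μsinθ = 0.9107 + 0.201×0.4131 = 0.9937.
v² = 63.4 × 10.0 × 0.2301/0.9937 = 146.8 m²/s², so v = 12.12 m/s.

12.1 m/s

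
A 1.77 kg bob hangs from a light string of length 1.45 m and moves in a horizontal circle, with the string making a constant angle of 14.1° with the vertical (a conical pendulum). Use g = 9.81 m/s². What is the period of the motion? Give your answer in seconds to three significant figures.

2.38 s

r = L sinθ = 0.3532 m. From T sinθ = mω²r and T cosθ = mg: tanθ = ω²r/g, so ω² = g tanθ / r = g/(L cosθ).
ω = √(g/(L cosθ)) = √(9.81/(1.45 × 0.9699)) = √6.976 = 2.641 rad/s.
Period = 2π/ω = 2.379 s.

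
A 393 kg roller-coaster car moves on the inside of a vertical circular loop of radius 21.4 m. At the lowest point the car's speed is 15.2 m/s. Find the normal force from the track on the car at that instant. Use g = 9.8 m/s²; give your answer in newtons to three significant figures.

At the lowest point, N points up (toward the centre) and the weight mg points down (away from the centre), so the net inward force is N − mg = mv²/r.
N = m(v²/r + g) = 393 × ((15.2)²/21.4 + 9.8) = 393 × (10.80 + 9.8) = 393 × 20.60 = 8094 N.

8090 N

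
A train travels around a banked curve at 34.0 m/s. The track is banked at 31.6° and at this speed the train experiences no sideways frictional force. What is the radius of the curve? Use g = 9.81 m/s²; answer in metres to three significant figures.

192 m

Frictionless banking: tanθ = v²/(rg), so r = v²/(g tanθ).
r = (34.0)²/(9.81 × tan 31.6°) = 1156/(9.81 × 0.6152) = 1156/6.035 = 191.5 m.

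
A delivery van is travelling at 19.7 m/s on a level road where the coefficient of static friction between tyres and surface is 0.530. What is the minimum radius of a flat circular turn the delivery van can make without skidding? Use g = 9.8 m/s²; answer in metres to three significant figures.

74.7 m

At the limit, μ_s m g = m v²/r, so r_min = v²/(μ_s g) = (19.7)²/(0.530 × 9.8) = 388.1/5.194 = 74.72 m.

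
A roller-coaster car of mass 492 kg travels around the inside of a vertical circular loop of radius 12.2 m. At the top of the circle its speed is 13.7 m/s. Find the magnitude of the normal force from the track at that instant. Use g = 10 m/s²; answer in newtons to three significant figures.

2650 N

At the top, both N and the weight mg point inward (toward the centre), so N + mg = mv²/r.
N = m(v²/r − g) = 492 × ((13.7)²/12.2 − 10.0) = 492 × (15.38 − 10.0) = 492 × 5.384 = 2649 N.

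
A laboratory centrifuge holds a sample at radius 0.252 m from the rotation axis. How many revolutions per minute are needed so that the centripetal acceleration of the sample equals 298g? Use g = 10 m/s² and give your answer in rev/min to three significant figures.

1040 rev/min

Require ω²r = 298g, so ω = √(298 × 10.0/0.252) = 108.7 rad/s.
In rev/min: ω × 60/(2π) = 108.7 × 60/(2π) = 1038 rev/min.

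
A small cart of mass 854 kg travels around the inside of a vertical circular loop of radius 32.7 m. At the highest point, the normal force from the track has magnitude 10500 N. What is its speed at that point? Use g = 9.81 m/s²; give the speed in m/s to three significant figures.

26.9 m/s

At the top, N + mg = mv²/r, so v = √(r(N/m + g)) = √(32.7 × (10500/854 + 9.81)) = √(32.7 × 22.11) = √722.8 = 26.89 m/s.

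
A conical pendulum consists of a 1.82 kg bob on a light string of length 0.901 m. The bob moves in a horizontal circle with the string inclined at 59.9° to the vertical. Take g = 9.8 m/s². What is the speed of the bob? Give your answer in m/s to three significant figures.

The radius of the circle is r = L sinθ = 0.901 × sin 59.9° = 0.7795 m.
Horizontally T sinθ = mv²/r and vertically T cosθ = mg, so tanθ = v²/(rg).
v = √(r g tanθ) = √(0.7795 × 9.8 × 1.725) = √13.18 = 3.630 m/s.

3.63 m/s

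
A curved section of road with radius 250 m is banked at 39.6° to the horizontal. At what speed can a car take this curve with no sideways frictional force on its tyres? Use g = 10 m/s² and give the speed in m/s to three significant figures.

45.5 m/s

On a frictionless banked curve, N sinθ = mv²/r and N cosθ = mg, so tanθ = v²/(rg).
v = √(r g tanθ) = √(250 × 10.0 × tan 39.6°) = √(250 × 10.0 × 0.8273) = √2068 = 45.48 m/s.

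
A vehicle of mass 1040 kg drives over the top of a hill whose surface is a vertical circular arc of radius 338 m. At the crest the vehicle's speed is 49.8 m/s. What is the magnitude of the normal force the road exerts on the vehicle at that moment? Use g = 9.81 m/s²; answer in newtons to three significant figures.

2570 N

At the crest the centripetal acceleration points downward (toward the centre of the arc), so mg − N = mv²/r.
N = m(g − v²/r) = 1040 × (9.81 − (49.8)²/338) = 1040 × (9.81 − 7.337) = 1040 × 2.473 = 2572 N.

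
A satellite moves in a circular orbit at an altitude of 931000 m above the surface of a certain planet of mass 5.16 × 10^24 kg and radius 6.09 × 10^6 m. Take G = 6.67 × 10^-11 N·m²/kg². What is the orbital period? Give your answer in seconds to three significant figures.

6300 s

r = R + h = 6.09 × 10^6 + 931000 = 7.021 × 10^6 m. Gravity provides the centripetal force: G M m / r² = m v² / r ⇒ v = √(GM/r) = 7001 m/s.
T = 2πr/v = 2π × 7.021 × 10^6 / 7001 = 6301 s.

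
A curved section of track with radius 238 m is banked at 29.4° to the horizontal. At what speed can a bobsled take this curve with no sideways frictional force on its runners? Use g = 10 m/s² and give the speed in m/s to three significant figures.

36.6 m/s

On a frictionless banked curve, N sinθ = mv²/r and N cosθ = mg, so tanθ = v²/(rg).
v = √(r g tanθ) = √(238 × 10.0 × tan 29.4°) = √(238 × 10.0 × 0.5635) = √1341 = 36.62 m/s.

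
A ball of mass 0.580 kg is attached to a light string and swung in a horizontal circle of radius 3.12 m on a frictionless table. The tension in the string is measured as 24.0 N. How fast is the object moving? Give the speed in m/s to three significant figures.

11.4 m/s

T = m v²/r ⇒ v = √(T r / m) = √(24.0 × 3.12 / 0.580) = √129.1 = 11.36 m/s.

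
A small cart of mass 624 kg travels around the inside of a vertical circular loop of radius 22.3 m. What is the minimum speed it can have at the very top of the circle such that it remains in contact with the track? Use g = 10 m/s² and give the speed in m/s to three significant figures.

At the highest point the centre is directly below, so both the weight and N act inward: N + mg = mv²/r.
At minimum speed N → 0, so mg = mv_min²/r ⇒ v_min = √(g r) = √(10.0 × 22.3) = 14.93 m/s.

14.9 m/s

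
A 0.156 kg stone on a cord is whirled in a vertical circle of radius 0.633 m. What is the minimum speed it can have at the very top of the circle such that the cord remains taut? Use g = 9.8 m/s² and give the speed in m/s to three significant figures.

At the highest point the centre is directly below, so both the weight and T act inward: T + mg = mv²/r.
At minimum speed T → 0, so mg = mv_min²/r ⇒ v_min = √(g r) = √(9.8 × 0.633) = 2.491 m/s.

2.49 m/s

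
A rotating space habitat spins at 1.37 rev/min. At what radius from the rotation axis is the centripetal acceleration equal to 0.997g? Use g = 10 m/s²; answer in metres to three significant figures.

ω = 1.37 rev/min × 2π/60 = 0.1435 rad/s.
a_c = ω²r = 0.997g ⇒ r = 0.997 × 10.0 / (0.1435)² = 9.970/0.02058 = 484.4 m.

484 m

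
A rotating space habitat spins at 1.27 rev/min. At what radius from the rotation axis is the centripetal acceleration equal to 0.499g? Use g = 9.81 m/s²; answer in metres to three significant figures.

ω = 1.27 rev/min × 2π/60 = 0.1330 rad/s.
a_c = ω²r = 0.499g ⇒ r = 0.499 × 9.81 / (0.1330)² = 4.895/0.01769 = 276.8 m.

277 m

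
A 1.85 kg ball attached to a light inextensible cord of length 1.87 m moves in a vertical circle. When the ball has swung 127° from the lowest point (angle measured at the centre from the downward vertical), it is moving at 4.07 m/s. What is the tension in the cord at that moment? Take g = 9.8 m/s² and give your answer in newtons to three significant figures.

5.48 N

Take the radial direction toward the centre of the circle as positive. The component of the weight along the string toward the centre is −mg cos φ (φ measured from the bottom), so Newton's second law along the string gives T − mg cos φ = m v²/r.
cos 127° = -0.6018, so T = m(v²/r + g cos φ) = 1.85 × ((4.07)²/1.87 + 9.8 × -0.6018) = 1.85 × (8.858 + (-5.898)) = 1.85 × 2.960 = 5.477 N.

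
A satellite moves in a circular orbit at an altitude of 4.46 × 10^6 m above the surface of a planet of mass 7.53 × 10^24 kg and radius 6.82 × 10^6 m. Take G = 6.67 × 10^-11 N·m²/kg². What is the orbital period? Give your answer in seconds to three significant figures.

r = R + h = 6.82 × 10^6 + 4.46 × 10^6 = 1.128 × 10^7 m. Gravity provides the centripetal force: G M m / r² = m v² / r ⇒ v = √(GM/r) = 6673 m/s.
T = 2πr/v = 2π × 1.128 × 10^7 / 6673 = 10620 s.

10600 s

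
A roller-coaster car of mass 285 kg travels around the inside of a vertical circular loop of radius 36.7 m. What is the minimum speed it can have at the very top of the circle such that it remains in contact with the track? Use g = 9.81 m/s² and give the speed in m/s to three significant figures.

At the top, both weight mg and N point toward the centre: N + mg = mv²/r.
At minimum speed N → 0, so mg = mv_min²/r ⇒ v_min = √(g r) = √(9.81 × 36.7) = 18.97 m/s.

19.0 m/s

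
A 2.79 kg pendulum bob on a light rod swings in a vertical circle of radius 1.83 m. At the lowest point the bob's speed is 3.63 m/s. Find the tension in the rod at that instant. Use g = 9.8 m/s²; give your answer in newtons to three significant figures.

At the lowest point, T points up (toward the centre) and the weight mg points down (away from the centre), so the net inward force is T − mg = mv²/r.
T = m(v²/r + g) = 2.79 × ((3.63)²/1.83 + 9.8) = 2.79 × (7.200 + 9.8) = 2.79 × 17.00 = 47.43 N.

47.4 N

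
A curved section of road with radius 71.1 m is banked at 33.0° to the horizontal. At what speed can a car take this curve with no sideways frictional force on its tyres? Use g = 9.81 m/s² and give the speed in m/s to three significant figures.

On a frictionless banked curve, N sinθ = mv²/r and N cosθ = mg, so tanθ = v²/(rg).
v = √(r g tanθ) = √(71.1 × 9.81 × tan 33.0°) = √(71.1 × 9.81 × 0.6494) = √453.0 = 21.28 m/s.

21.3 m/s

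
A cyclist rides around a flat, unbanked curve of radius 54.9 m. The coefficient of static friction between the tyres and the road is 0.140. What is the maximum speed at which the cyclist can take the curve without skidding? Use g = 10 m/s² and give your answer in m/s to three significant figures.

8.77 m/s

Friction provides the centripetal force on a flat curve. At maximum speed it is at its limiting value: μ_s m g = m v²/r.
Mass cancels: v_max = √(μ_s g r) = √(0.140 × 10.0 × 54.9) = √76.86 = 8.767 m/s.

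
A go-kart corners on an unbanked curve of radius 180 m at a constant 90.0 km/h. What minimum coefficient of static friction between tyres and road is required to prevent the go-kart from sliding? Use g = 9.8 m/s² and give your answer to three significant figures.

0.354

v = 90.0/3.6 = 25.00 m/s.
Friction provides the centripetal force: μ_s m g = m v²/r, so μ_s = v²/(g r) = (25.00)²/(9.8 × 180) = 625.0/1764 = 0.3543.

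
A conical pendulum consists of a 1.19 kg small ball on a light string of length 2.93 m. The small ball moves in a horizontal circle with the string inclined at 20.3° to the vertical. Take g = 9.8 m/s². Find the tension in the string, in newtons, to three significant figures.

12.4 N

Vertically the bob has no acceleration, so T cosθ = mg.
T = mg/cosθ = 1.19 × 9.8 / cos 20.3° = 11.66/0.9379 = 12.43 N.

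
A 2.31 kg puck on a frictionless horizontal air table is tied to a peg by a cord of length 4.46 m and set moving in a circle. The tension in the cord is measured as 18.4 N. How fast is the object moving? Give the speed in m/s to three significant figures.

T = m v²/r ⇒ v = √(T r / m) = √(18.4 × 4.46 / 2.31) = √35.53 = 5.960 m/s.

5.96 m/s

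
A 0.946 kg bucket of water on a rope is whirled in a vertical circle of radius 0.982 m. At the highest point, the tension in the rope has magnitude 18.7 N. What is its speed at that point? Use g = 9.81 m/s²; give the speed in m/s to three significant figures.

5.39 m/s

At the top, T + mg = mv²/r, so v = √(r(T/m + g)) = √(0.982 × (18.7/0.946 + 9.81)) = √(0.982 × 29.58) = √29.05 = 5.389 m/s.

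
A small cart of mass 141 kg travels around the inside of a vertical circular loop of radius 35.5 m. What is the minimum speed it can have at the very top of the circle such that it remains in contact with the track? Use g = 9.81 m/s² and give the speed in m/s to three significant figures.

At the top, both weight mg and N point toward the centre: N + mg = mv²/r.
At minimum speed N → 0, so mg = mv_min²/r ⇒ v_min = √(g r) = √(9.81 × 35.5) = 18.66 m/s.

18.7 m/s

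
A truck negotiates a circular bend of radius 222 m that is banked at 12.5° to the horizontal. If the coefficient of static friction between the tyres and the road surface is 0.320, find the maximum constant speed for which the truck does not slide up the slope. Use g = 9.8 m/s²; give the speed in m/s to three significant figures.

At the maximum speed, friction acts down the slope at its limiting value f = μN. Radially (horizontal, toward centre): N sinθ + μN cosθ = mv²/r. Vertically: N cosθ − μN sinθ = mg.
Dividing: v² = r g (sinθ + μcosθ)/(cosθ − μsinθ).
sinθ + μcosθ = 0.2164 + 0.320×0.9763 = 0.5289; cosθ − μsinθ = 0.9763 − 0.320×0.2164 = 0.9070.
v² = 222 × 9.8 × 0.5289/0.9070 = 1269 m²/s², so v = 35.62 m/s.

35.6 m/s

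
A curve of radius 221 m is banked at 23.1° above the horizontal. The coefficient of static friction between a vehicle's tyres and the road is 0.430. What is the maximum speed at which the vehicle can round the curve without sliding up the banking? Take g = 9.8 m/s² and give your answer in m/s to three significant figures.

At the maximum speed, friction acts down the slope at its limiting value f = μN. Radially (horizontal, toward centre): N sinθ + μN cosθ = mv²/r. Vertically: N cosθ − μN sinθ = mg.
Dividing: v² = r g (sinθ + μcosθ)/(cosθ − μsinθ).
sinθ + μcosθ = 0.3923 + 0.430×0.9198 = 0.7879; cosθ − μsinθ = 0.9198 − 0.430×0.3923 = 0.7511.
v² = 221 × 9.8 × 0.7879/0.7511 = 2272 m²/s², so v = 47.66 m/s.

47.7 m/s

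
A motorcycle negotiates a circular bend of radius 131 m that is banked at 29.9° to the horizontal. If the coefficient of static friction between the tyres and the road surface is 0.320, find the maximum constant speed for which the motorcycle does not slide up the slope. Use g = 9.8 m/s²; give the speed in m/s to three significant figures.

37.5 m/s

At the maximum speed, friction acts down the slope at its limiting value f = μN. Radially (horizontal, toward centre): N sinθ + μN cosθ = mv²/r. Vertically: N cosθ − μN sinθ = mg.
Dividing: v² = r g (sinθ + μcosθ)/(cosθ − μsinθ).
sinθ + μcosθ = 0.4985 + 0.320×0.8669 = 0.7759; cosθ − μsinθ = 0.8669 − 0.320×0.4985 = 0.7074.
v² = 131 × 9.8 × 0.7759/0.7074 = 1408 m²/s², so v = 37.53 m/s.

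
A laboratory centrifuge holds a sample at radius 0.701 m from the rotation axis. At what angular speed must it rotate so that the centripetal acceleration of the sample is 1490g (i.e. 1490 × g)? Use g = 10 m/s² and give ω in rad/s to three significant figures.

Centripetal acceleration a_c = ω²r. Setting ω²r = 1490g:
ω = √(1490g / r) = √(1490 × 10.0 / 0.701) = √21260 = 145.8 rad/s.

146 rad/s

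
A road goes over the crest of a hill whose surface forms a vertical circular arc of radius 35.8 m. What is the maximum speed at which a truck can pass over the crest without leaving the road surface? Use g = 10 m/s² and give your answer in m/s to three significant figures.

At the crest the centre of the circle is below the truck, so the net downward (centripetal) force is mg − N = mv²/r.
The truck leaves the road when N → 0, giving v_max = √(g r) = √(10.0 × 35.8) = 18.92 m/s.

18.9 m/s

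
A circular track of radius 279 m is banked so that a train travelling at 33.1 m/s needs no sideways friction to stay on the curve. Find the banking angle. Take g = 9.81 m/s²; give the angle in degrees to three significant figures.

With no friction, the horizontal component of the normal force provides the centripetal force: N sinθ = mv²/r, while N cosθ = mg vertically.
Dividing: tanθ = v²/(r g) = (33.1)²/(279 × 9.81) = 1096/2737 = 0.4003.
θ = arctan(0.4003) = 21.82°.

21.8°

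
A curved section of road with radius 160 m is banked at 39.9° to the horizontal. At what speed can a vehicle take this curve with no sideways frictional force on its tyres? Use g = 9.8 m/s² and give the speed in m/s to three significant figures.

36.2 m/s

On a frictionless banked curve, N sinθ = mv²/r and N cosθ = mg, so tanθ = v²/(rg).
v = √(r g tanθ) = √(160 × 9.8 × tan 39.9°) = √(160 × 9.8 × 0.8361) = √1311 = 36.21 m/s.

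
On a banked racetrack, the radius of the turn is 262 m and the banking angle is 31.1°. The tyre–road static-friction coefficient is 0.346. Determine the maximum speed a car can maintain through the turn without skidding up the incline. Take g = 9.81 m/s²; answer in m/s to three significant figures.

At the maximum speed, friction acts down the slope at its limiting value f = μN. Radially (horizontal, toward centre): N sinθ + μN cosθ = mv²/r. Vertically: N cosθ − μN sinθ = mg.
Dividing: v² = r g (sinθ + μcosθ)/(cosθ − μsinθ).
sinθ + μcosθ = 0.5165 + 0.346×0.8563 = 0.8128; cosθ − μsinθ = 0.8563 − 0.346×0.5165 = 0.6775.
v² = 262 × 9.81 × 0.8128/0.6775 = 3083 m²/s², so v = 55.53 m/s.

55.5 m/s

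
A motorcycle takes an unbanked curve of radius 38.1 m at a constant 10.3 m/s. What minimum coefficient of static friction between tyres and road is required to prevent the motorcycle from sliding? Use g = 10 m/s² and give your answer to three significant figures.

0.278

Friction provides the centripetal force: μ_s m g = m v²/r, so μ_s = v²/(g r) = (10.30)²/(10.0 × 38.1) = 106.1/381.0 = 0.2785.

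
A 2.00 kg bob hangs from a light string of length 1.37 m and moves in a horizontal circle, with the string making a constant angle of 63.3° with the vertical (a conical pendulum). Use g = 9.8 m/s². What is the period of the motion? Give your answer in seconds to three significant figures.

r = L sinθ = 1.224 m. From T sinθ = mω²r and T cosθ = mg: tanθ = ω²r/g, so ω² = g tanθ / r = g/(L cosθ).
ω = √(g/(L cosθ)) = √(9.8/(1.37 × 0.4493)) = √15.92 = 3.990 rad/s.
Period = 2π/ω = 1.575 s.

1.57 s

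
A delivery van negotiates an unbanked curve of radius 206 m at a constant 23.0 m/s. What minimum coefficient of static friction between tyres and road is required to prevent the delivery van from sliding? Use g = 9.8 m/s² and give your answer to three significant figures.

Friction provides the centripetal force: μ_s m g = m v²/r, so μ_s = v²/(g r) = (23.00)²/(9.8 × 206) = 529.0/2019 = 0.2620.

0.262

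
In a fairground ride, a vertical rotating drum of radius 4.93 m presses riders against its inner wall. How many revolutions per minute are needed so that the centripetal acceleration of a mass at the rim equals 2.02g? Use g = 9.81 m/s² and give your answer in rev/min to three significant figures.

Require ω²r = 2.02g, so ω = √(2.02 × 9.81/4.93) = 2.005 rad/s.
In rev/min: ω × 60/(2π) = 2.005 × 60/(2π) = 19.15 rev/min.

19.1 rev/min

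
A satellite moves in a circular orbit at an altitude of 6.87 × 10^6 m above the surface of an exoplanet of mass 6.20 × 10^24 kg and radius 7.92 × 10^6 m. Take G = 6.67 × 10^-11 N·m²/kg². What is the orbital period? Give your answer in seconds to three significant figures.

r = R + h = 7.92 × 10^6 + 6.87 × 10^6 = 1.479 × 10^7 m. Gravity provides the centripetal force: G M m / r² = m v² / r ⇒ v = √(GM/r) = 5288 m/s.
T = 2πr/v = 2π × 1.479 × 10^7 / 5288 = 17570 s.

17600 s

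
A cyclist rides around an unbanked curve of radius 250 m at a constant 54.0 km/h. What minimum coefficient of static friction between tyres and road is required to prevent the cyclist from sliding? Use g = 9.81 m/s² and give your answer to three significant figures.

v = 54.0/3.6 = 15.00 m/s.
Friction provides the centripetal force: μ_s m g = m v²/r, so μ_s = v²/(g r) = (15.00)²/(9.81 × 250) = 225.0/2452 = 0.09174.

0.0917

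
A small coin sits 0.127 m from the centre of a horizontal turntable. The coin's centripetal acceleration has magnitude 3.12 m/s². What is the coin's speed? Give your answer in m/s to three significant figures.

0.629 m/s

a_c = v²/r ⇒ v = √(a_c · r) = √(3.12 × 0.127) = √0.3962 = 0.6295 m/s.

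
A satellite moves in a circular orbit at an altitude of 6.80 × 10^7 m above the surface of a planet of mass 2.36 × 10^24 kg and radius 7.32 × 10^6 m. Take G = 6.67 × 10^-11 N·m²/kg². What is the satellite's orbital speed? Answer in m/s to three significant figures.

1450 m/s

Orbital radius r = R + h = 7.32 × 10^6 + 6.80 × 10^7 = 7.532 × 10^7 m.
Gravity supplies the centripetal force: G M m / r² = m v² / r, so v = √(GM/r).
v = √(6.67 × 10^-11 × 2.36 × 10^24 / 7.532 × 10^7) = √(2.090 × 10^6) = 1446 m/s.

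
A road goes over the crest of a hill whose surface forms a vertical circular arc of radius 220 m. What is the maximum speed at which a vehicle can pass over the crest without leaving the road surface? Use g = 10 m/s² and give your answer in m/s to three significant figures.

46.9 m/s

At the crest the centre of the circle is below the vehicle, so the net downward (centripetal) force is mg − N = mv²/r.
The vehicle leaves the road when N → 0, giving v_max = √(g r) = √(10.0 × 220) = 46.90 m/s.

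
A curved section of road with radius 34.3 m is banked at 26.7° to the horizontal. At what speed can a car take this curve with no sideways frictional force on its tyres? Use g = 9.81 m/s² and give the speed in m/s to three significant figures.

13.0 m/s

On a frictionless banked curve, N sinθ = mv²/r and N cosθ = mg, so tanθ = v²/(rg).
v = √(r g tanθ) = √(34.3 × 9.81 × tan 26.7°) = √(34.3 × 9.81 × 0.5029) = √169.2 = 13.01 m/s.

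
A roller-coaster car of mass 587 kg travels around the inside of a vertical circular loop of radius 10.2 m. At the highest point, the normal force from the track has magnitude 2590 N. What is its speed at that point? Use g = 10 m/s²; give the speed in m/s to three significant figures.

At the top, N + mg = mv²/r, so v = √(r(N/m + g)) = √(10.2 × (2590/587 + 10.0)) = √(10.2 × 14.41) = √147.0 = 12.12 m/s.

12.1 m/s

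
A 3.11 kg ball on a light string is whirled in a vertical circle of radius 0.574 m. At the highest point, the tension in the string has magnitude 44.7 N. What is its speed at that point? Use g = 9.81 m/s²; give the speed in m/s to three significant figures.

At the top, T + mg = mv²/r, so v = √(r(T/m + g)) = √(0.574 × (44.7/3.11 + 9.81)) = √(0.574 × 24.18) = √13.88 = 3.726 m/s.

3.73 m/s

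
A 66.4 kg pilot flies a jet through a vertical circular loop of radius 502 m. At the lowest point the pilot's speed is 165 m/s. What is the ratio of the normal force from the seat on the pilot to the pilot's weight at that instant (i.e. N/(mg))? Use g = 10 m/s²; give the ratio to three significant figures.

6.42

At the bottom, N − mg = mv²/r, so N = m(v²/r + g) and N/(mg) = v²/(rg) + 1 = (165)²/(502 × 10.0) + 1 = 5.423 + 1 = 6.423.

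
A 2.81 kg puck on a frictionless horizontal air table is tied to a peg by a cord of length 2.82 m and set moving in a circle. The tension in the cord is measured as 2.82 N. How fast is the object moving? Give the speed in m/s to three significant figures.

T = m v²/r ⇒ v = √(T r / m) = √(2.82 × 2.82 / 2.81) = √2.830 = 1.682 m/s.

1.68 m/s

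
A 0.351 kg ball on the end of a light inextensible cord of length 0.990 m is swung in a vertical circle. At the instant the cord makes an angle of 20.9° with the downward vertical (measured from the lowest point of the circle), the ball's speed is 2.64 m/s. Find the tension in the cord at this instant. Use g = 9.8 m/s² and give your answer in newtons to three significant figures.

5.68 N

Take the radial direction toward the centre of the circle as positive. The component of the weight along the string toward the centre is −mg cos φ (φ measured from the bottom), so Newton's second law along the string gives T − mg cos φ = m v²/r.
cos 20.9° = 0.9342, so T = m(v²/r + g cos φ) = 0.351 × ((2.64)²/0.990 + 9.8 × 0.9342) = 0.351 × (7.040 + (9.155)) = 0.351 × 16.20 = 5.685 N.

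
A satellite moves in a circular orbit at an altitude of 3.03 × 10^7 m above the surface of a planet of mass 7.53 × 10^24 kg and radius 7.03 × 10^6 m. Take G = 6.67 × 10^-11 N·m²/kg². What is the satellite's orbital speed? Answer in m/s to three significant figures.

3670 m/s

Orbital radius r = R + h = 7.03 × 10^6 + 3.03 × 10^7 = 3.733 × 10^7 m.
Gravity supplies the centripetal force: G M m / r² = m v² / r, so v = √(GM/r).
v = √(6.67 × 10^-11 × 7.53 × 10^24 / 3.733 × 10^7) = √(1.345 × 10^7) = 3668 m/s.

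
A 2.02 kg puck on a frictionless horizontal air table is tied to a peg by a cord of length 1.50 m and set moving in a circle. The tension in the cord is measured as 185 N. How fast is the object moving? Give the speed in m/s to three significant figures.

11.7 m/s

T = m v²/r ⇒ v = √(T r / m) = √(185 × 1.50 / 2.02) = √137.4 = 11.72 m/s.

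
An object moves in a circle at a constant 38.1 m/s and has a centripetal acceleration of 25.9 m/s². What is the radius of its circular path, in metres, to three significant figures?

a_c = v²/r ⇒ r = v²/a_c = (38.1)²/25.9 = 1452/25.9 = 56.05 m.

56.0 m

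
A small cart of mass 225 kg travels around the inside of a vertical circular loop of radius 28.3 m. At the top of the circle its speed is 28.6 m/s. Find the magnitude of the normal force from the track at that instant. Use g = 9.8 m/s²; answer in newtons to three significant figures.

At the top, both N and the weight mg point inward (toward the centre), so N + mg = mv²/r.
N = m(v²/r − g) = 225 × ((28.6)²/28.3 − 9.8) = 225 × (28.90 − 9.8) = 225 × 19.10 = 4298 N.

4300 N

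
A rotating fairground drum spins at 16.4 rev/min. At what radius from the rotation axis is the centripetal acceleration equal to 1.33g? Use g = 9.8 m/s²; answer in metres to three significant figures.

4.42 m

ω = 16.4 rev/min × 2π/60 = 1.717 rad/s.
a_c = ω²r = 1.33g ⇒ r = 1.33 × 9.8 / (1.717)² = 13.03/2.949 = 4.419 m.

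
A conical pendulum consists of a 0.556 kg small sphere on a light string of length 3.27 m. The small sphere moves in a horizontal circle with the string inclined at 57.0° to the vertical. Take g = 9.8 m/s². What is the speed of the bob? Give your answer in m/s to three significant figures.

6.43 m/s

The radius of the circle is r = L sinθ = 3.27 × sin 57.0° = 2.742 m.
Horizontally T sinθ = mv²/r and vertically T cosθ = mg, so tanθ = v²/(rg).
v = √(r g tanθ) = √(2.742 × 9.8 × 1.540) = √41.39 = 6.433 m/s.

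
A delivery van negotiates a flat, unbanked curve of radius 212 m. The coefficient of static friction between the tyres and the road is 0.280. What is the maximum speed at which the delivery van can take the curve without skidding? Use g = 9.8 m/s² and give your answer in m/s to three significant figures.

On a flat curve, static friction is the only horizontal force, so it must supply the full centripetal force: μ_s m g = m v²/r.
Mass cancels: v_max = √(μ_s g r) = √(0.280 × 9.8 × 212) = √581.7 = 24.12 m/s.

24.1 m/s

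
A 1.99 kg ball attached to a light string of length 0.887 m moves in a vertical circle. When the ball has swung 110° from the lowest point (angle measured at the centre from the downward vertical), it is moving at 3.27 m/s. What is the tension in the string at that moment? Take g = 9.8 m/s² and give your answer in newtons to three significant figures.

17.3 N

Take the radial direction toward the centre of the circle as positive. The component of the weight along the string toward the centre is −mg cos φ (φ measured from the bottom), so Newton's second law along the string gives T − mg cos φ = m v²/r.
cos 110° = -0.3420, so T = m(v²/r + g cos φ) = 1.99 × ((3.27)²/0.887 + 9.8 × -0.3420) = 1.99 × (12.06 + (-3.352)) = 1.99 × 8.703 = 17.32 N.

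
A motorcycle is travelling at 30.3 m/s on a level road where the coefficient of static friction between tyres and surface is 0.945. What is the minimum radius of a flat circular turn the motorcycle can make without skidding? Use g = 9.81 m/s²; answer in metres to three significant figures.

99.0 m

At the limit, μ_s m g = m v²/r, so r_min = v²/(μ_s g) = (30.3)²/(0.945 × 9.81) = 918.1/9.270 = 99.03 m.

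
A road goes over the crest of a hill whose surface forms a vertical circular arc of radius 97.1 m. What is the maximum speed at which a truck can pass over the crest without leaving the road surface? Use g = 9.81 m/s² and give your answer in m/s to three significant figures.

30.9 m/s

At the crest the centre of the circle is below the truck, so the net downward (centripetal) force is mg − N = mv²/r.
The truck leaves the road when N → 0, giving v_max = √(g r) = √(9.81 × 97.1) = 30.86 m/s.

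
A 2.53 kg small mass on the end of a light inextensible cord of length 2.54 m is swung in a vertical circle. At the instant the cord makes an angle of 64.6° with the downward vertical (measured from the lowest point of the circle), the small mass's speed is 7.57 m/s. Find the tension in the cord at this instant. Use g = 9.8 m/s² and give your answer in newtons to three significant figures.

67.7 N

Take the radial direction toward the centre of the circle as positive. The component of the weight along the string toward the centre is −mg cos φ (φ measured from the bottom), so Newton's second law along the string gives T − mg cos φ = m v²/r.
cos 64.6° = 0.4289, so T = m(v²/r + g cos φ) = 2.53 × ((7.57)²/2.54 + 9.8 × 0.4289) = 2.53 × (22.56 + (4.204)) = 2.53 × 26.76 = 67.71 N.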